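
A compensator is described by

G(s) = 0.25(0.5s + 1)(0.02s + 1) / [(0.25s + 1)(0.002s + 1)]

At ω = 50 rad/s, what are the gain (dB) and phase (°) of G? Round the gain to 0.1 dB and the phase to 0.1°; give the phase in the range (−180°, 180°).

-3.1 dB, 41.6°

At ω = 50 rad/s:
zero (1 + j50·0.5) = 1 + j25 → |·| ≈ 25.02, ∠ ≈ 87.71°
zero (1 + j50·0.02) = 1 + j1 → |·| ≈ 1.4142, ∠ ≈ 45.00°
pole (1 + j50·0.25) = 1 + j12.5 → |·| ≈ 12.54, ∠ ≈ 85.43°
pole (1 + j50·0.002) = 1 + j0.1 → |·| ≈ 1.005, ∠ ≈ 5.71°
|G| = 0.25 · 25.02 · 1.4142 / (12.54 · 1.005) ≈ 0.7019
Gain = 20 log₁₀(0.7019) ≈ -3.07 dB
∠G = (87.71° + 45.00°) − (85.43° + 5.71°) = 41.57°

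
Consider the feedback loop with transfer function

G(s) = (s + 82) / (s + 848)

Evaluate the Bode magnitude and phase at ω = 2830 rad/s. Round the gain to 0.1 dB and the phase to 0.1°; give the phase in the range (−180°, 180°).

-0.4 dB, 15.0°

At s = jω = j2830:
zero (s+82): 82 + j2830 → |·| = √(82²+2830²) = √8015624 ≈ 2831.2, ∠ = arctan(2830/82) ≈ 88.34°
pole (s+848): 848 + j2830 → |·| = √(848²+2830²) = √8728004 ≈ 2954.3, ∠ = arctan(2830/848) ≈ 73.32°
|G| = 1 · 2831.2 / 2954.3 ≈ 0.95833
Gain = 20 log₁₀(0.95833) ≈ -0.37 dB
∠G = 88.34° − 73.32° = 15.02°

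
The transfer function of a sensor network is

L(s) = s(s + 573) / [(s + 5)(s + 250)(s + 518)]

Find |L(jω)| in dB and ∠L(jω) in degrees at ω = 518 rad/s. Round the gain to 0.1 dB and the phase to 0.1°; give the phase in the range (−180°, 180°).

-54.7 dB, -66.6°

At s = jω = j518:
zero (s+573): 573 + j518 → |·| = √(573²+518²) = √596653 ≈ 772.43, ∠ = arctan(518/573) ≈ 42.11°
zero at origin: s = j518 → |·| = 518, ∠ = 90.00°
pole (s+5): 5 + j518 → |·| = √(5²+518²) = √268349 ≈ 518.02, ∠ = arctan(518/5) ≈ 89.45°
pole (s+250): 250 + j518 → |·| = √(250²+518²) = √330824 ≈ 575.17, ∠ = arctan(518/250) ≈ 64.24°
pole (s+518): 518 + j518 → |·| = √(518²+518²) = √536648 ≈ 732.56, ∠ = arctan(518/518) ≈ 45.00°
|L| = 1 · 4.0012e+05 / 2.1827e+08 ≈ 0.0018331
Gain = 20 log₁₀(0.0018331) ≈ -54.74 dB
∠L = 132.11° − 198.69° = -66.58°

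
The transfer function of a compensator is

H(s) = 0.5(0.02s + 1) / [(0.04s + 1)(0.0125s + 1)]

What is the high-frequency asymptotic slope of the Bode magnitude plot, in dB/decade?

Each pole contributes −20 dB/decade at high frequency; each zero contributes +20 dB/decade.
Net: 1 zero(s) − 2 pole(s) → -20 dB/decade.

-20 dB/decade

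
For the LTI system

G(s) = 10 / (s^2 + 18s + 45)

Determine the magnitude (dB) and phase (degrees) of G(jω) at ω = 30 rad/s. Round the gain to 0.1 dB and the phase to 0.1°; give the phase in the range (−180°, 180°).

Substitute s = j30:
Numerator: 10 = 10 + j0
Denominator: (j30)^2 + 18(j30) + 45 = -855 + j540
|N| = √(10² + 0²) ≈ 10, ∠N ≈ 0.00°
|D| = √(855² + 540²) ≈ 1011.2, ∠D ≈ 147.72°
|G| = 10 / 1011.2 ≈ 0.0098892
Gain = 20 log₁₀(0.0098892) ≈ -40.10 dB
∠G = 0.00° − 147.72° = -147.72°

-40.1 dB, -147.7°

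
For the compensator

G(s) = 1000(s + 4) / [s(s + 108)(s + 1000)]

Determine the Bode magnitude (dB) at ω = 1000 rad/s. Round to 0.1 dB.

At s = jω = j1000:
zero (s+4): 4 + j1000 → |·| = √(4²+1000²) = √1000016 ≈ 1000, ∠ = arctan(1000/4) ≈ 89.77°
pole (s+108): 108 + j1000 → |·| = √(108²+1000²) = √1011664 ≈ 1005.8, ∠ = arctan(1000/108) ≈ 83.84°
pole (s+1000): 1000 + j1000 → |·| = √(1000²+1000²) = √2000000 ≈ 1414.2, ∠ = arctan(1000/1000) ≈ 45.00°
pole at origin: |s| = 1000, ∠ = 90.00° (in denominator)
|G| = 1000 · 1000 / 1.4224e+09 ≈ 0.00070304
Gain = 20 log₁₀(0.00070304) ≈ -63.06 dB

-63.1 dB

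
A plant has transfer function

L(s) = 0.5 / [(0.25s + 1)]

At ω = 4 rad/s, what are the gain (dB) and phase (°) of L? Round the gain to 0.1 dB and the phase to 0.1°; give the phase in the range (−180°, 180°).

-9.0 dB, -45.0°

At ω = 4 rad/s:
pole (1 + j4·0.25) = 1 + j1 → |·| ≈ 1.4142, ∠ ≈ 45.00°
|L| = 0.5 · 1 / (1.4142) ≈ 0.35356
Gain = 20 log₁₀(0.35356) ≈ -9.03 dB
∠L = (0°) − (45.00°) = -45.00°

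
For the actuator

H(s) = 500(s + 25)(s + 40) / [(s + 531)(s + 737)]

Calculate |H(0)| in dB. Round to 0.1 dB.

H(0) = 500·25·40 / (531·737) ≈ 1.2776
20 log₁₀(1.2776) ≈ 2.13 dB

2.1 dB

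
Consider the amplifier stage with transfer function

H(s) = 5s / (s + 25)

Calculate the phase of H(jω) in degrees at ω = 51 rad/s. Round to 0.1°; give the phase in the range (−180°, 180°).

At s = jω = j51:
zero at origin: s = j51 → |·| = 51, ∠ = 90.00°
pole (s+25): 25 + j51 → |·| = √(25²+51²) = √3226 ≈ 56.798, ∠ = arctan(51/25) ≈ 63.89°
∠H = 90.00° − 63.89° = 26.11°

26.1°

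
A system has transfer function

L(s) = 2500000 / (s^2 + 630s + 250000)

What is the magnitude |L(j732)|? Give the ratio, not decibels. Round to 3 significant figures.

At s = jω = j732:
quadratic: (j732)² + 630·j732 + 250000 = -285824 + j461160 → |·| ≈ 5.4255e+05, ∠ ≈ 121.79°
|L| = 2500000 / 5.4255e+05 ≈ 4.6079

4.61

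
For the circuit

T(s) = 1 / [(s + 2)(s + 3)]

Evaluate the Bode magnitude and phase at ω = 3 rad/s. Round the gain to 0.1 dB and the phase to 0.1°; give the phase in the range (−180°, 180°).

-23.7 dB, -101.3°

At s = jω = j3:
pole (s+2): 2 + j3 → |·| = √(2²+3²) = √13 ≈ 3.6056, ∠ = arctan(3/2) ≈ 56.31°
pole (s+3): 3 + j3 → |·| = √(3²+3²) = √18 ≈ 4.2426, ∠ = arctan(3/3) ≈ 45.00°
|T| = 1 / 15.297 ≈ 0.065372
Gain = 20 log₁₀(0.065372) ≈ -23.69 dB
∠T = 0.00° − 101.31° = -101.31°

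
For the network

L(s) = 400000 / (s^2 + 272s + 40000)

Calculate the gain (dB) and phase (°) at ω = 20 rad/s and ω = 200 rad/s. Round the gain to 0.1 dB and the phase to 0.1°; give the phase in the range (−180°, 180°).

At s = jω = j20:
quadratic: (j20)² + 272·j20 + 40000 = 39600 + j5440 → |·| ≈ 39972, ∠ ≈ 7.82°
|L| = 400000 / 39972 ≈ 10.007
Gain = 20 log₁₀(10.007) ≈ 20.01 dB
∠L = 0.00° − 7.82° = -7.82°

At s = jω = j200:
quadratic: (j200)² + 272·j200 + 40000 = 0 + j54400 → |·| ≈ 54400, ∠ ≈ 90.00°
|L| = 400000 / 54400 ≈ 7.3529
Gain = 20 log₁₀(7.3529) ≈ 17.33 dB
∠L = 0.00° − 90.00° = -90.00°

ω = 20: 20.0 dB, -7.8°; ω = 200: 17.3 dB, -90.0°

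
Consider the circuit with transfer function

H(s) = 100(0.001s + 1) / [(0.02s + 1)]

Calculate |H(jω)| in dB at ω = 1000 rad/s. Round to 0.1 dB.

17.0 dB

At ω = 1000 rad/s:
zero (1 + j1000·0.001) = 1 + j1 → |·| ≈ 1.4142, ∠ ≈ 45.00°
pole (1 + j1000·0.02) = 1 + j20 → |·| ≈ 20.025, ∠ ≈ 87.14°
|H| = 100 · 1.4142 / (20.025) ≈ 7.0622
Gain = 20 log₁₀(7.0622) ≈ 16.98 dB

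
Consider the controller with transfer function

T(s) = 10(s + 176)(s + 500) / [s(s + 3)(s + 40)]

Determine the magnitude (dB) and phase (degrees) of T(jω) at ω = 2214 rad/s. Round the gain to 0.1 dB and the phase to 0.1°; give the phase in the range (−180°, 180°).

At s = jω = j2214:
zero (s+176): 176 + j2214 → |·| = √(176²+2214²) = √4932772 ≈ 2221, ∠ = arctan(2214/176) ≈ 85.45°
zero (s+500): 500 + j2214 → |·| = √(500²+2214²) = √5151796 ≈ 2269.8, ∠ = arctan(2214/500) ≈ 77.27°
pole (s+3): 3 + j2214 → |·| = √(3²+2214²) = √4901805 ≈ 2214, ∠ = arctan(2214/3) ≈ 89.92°
pole (s+40): 40 + j2214 → |·| = √(40²+2214²) = √4903396 ≈ 2214.4, ∠ = arctan(2214/40) ≈ 88.96°
pole at origin: |s| = 2214, ∠ = 90.00° (in denominator)
|T| = 10 · 5.0412e+06 / 1.0855e+10 ≈ 0.0046441
Gain = 20 log₁₀(0.0046441) ≈ -46.66 dB
∠T = 162.72° − 268.88° = -106.16°

-46.7 dB, -106.2°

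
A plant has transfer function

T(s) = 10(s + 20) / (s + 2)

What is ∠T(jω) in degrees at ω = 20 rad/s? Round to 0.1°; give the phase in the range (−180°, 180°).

At s = jω = j20:
zero (s+20): 20 + j20 → |·| = √(20²+20²) = √800 ≈ 28.284, ∠ = arctan(20/20) ≈ 45.00°
pole (s+2): 2 + j20 → |·| = √(2²+20²) = √404 ≈ 20.1, ∠ = arctan(20/2) ≈ 84.29°
∠T = 45.00° − 84.29° = -39.29°

-39.3°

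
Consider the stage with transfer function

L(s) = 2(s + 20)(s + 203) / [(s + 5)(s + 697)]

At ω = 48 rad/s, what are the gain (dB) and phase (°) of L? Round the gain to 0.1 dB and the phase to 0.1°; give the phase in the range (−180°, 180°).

At s = jω = j48:
zero (s+20): 20 + j48 → |·| = √(20²+48²) = √2704 ≈ 52, ∠ = arctan(48/20) ≈ 67.38°
zero (s+203): 203 + j48 → |·| = √(203²+48²) = √43513 ≈ 208.6, ∠ = arctan(48/203) ≈ 13.30°
pole (s+5): 5 + j48 → |·| = √(5²+48²) = √2329 ≈ 48.26, ∠ = arctan(48/5) ≈ 84.05°
pole (s+697): 697 + j48 → |·| = √(697²+48²) = √488113 ≈ 698.65, ∠ = arctan(48/697) ≈ 3.94°
|L| = 2 · 10847 / 33717 ≈ 0.64341
Gain = 20 log₁₀(0.64341) ≈ -3.83 dB
∠L = 80.68° − 87.99° = -7.31°

-3.8 dB, -7.3°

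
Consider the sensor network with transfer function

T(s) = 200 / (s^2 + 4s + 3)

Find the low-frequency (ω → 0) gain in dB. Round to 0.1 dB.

36.5 dB

T(0) = 200 / 3 ≈ 66.667
20 log₁₀(66.667) ≈ 36.48 dB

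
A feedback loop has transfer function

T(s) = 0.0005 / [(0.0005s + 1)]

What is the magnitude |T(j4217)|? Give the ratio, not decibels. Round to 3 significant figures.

0.000214

At ω = 4217 rad/s:
pole (1 + j4217·0.0005) = 1 + j2.1085 → |·| ≈ 2.3336, ∠ ≈ 64.63°
|T| = 0.0005 · 1 / (2.3336) ≈ 0.00021426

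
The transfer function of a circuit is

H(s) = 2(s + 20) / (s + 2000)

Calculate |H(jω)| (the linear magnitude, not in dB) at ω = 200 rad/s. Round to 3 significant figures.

0.200

At s = jω = j200:
zero (s+20): 20 + j200 → |·| = √(20²+200²) = √40400 ≈ 201, ∠ = arctan(200/20) ≈ 84.29°
pole (s+2000): 2000 + j200 → |·| = √(2000²+200²) = √4040000 ≈ 2010, ∠ = arctan(200/2000) ≈ 5.71°
|H| = 2 · 201 / 2010 ≈ 0.2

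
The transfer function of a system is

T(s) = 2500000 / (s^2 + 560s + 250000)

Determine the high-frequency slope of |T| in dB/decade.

-40 dB/decade

Each pole contributes −20 dB/decade at high frequency; each zero contributes +20 dB/decade.
Net: 0 zero(s) − 2 pole(s) → -40 dB/decade.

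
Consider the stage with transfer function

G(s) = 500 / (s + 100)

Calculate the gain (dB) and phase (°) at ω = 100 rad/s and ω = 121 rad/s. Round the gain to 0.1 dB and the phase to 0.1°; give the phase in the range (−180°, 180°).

At s = jω = j100:
pole (s+100): 100 + j100 → |·| = √(100²+100²) = √20000 ≈ 141.42, ∠ = arctan(100/100) ≈ 45.00°
|G| = 500 / 141.42 ≈ 3.5356
Gain = 20 log₁₀(3.5356) ≈ 10.97 dB
∠G = 0.00° − 45.00° = -45.00°

At s = jω = j121:
pole (s+100): 100 + j121 → |·| = √(100²+121²) = √24641 ≈ 156.97, ∠ = arctan(121/100) ≈ 50.43°
|G| = 500 / 156.97 ≈ 3.1853
Gain = 20 log₁₀(3.1853) ≈ 10.06 dB
∠G = 0.00° − 50.43° = -50.43°

ω = 100: 11.0 dB, -45.0°; ω = 121: 10.1 dB, -50.4°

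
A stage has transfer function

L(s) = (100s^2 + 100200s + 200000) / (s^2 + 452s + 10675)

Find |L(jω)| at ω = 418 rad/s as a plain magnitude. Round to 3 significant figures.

Substitute s = j418:
Numerator: 100(j418)^2 + 100200(j418) + 200000 = -17272400 + j41883600
Denominator: (j418)^2 + 452(j418) + 10675 = -164049 + j188936
|N| = √(17272400² + 41883600²) ≈ 4.5305e+07, ∠N ≈ 112.41°
|D| = √(164049² + 188936²) ≈ 2.5022e+05, ∠D ≈ 130.97°
|L| = 4.5305e+07 / 2.5022e+05 ≈ 181.06

181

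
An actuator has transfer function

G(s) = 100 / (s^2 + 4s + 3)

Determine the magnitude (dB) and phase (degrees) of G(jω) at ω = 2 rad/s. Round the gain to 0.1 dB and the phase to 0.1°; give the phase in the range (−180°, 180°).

Substitute s = j2:
Numerator: 100 = 100 + j0
Denominator: (j2)^2 + 4(j2) + 3 = -1 + j8
|N| = √(100² + 0²) ≈ 100, ∠N ≈ 0.00°
|D| = √(1² + 8²) ≈ 8.0623, ∠D ≈ 97.13°
|G| = 100 / 8.0623 ≈ 12.403
Gain = 20 log₁₀(12.403) ≈ 21.87 dB
∠G = 0.00° − 97.13° = -97.13°

21.9 dB, -97.1°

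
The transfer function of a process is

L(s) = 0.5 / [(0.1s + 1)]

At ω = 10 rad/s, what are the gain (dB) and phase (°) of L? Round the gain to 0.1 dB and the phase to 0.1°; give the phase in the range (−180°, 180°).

At ω = 10 rad/s:
pole (1 + j10·0.1) = 1 + j1 → |·| ≈ 1.4142, ∠ ≈ 45.00°
|L| = 0.5 · 1 / (1.4142) ≈ 0.35356
Gain = 20 log₁₀(0.35356) ≈ -9.03 dB
∠L = (0°) − (45.00°) = -45.00°

-9.0 dB, -45.0°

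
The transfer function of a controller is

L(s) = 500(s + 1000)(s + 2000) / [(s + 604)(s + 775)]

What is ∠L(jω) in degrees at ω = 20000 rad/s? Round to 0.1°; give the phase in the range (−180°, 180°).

-4.6°

At s = jω = j20000:
zero (s+1000): 1000 + j20000 → |·| = √(1000²+20000²) = √401000000 ≈ 20025, ∠ = arctan(20000/1000) ≈ 87.14°
zero (s+2000): 2000 + j20000 → |·| = √(2000²+20000²) = √404000000 ≈ 20100, ∠ = arctan(20000/2000) ≈ 84.29°
pole (s+604): 604 + j20000 → |·| = √(604²+20000²) = √400364816 ≈ 20009, ∠ = arctan(20000/604) ≈ 88.27°
pole (s+775): 775 + j20000 → |·| = √(775²+20000²) = √400600625 ≈ 20015, ∠ = arctan(20000/775) ≈ 87.78°
∠L = 171.43° − 176.05° = -4.62°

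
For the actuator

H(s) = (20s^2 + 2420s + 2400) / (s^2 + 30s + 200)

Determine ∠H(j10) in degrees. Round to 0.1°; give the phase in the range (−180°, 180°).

17.5°

Substitute s = j10:
Numerator: 20(j10)^2 + 2420(j10) + 2400 = 400 + j24200
Denominator: (j10)^2 + 30(j10) + 200 = 100 + j300
|N| = √(400² + 24200²) ≈ 24203, ∠N ≈ 89.05°
|D| = √(100² + 300²) ≈ 316.23, ∠D ≈ 71.57°
∠H = 89.05° − 71.57° = 17.48°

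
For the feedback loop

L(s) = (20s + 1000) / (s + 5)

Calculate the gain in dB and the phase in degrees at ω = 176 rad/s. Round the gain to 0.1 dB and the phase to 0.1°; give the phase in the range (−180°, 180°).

26.4 dB, -14.2°

Substitute s = j176:
Numerator: 20(j176) + 1000 = 1000 + j3520
Denominator: (j176) + 5 = 5 + j176
|N| = √(1000² + 3520²) ≈ 3659.3, ∠N ≈ 74.14°
|D| = √(5² + 176²) ≈ 176.07, ∠D ≈ 88.37°
|L| = 3659.3 / 176.07 ≈ 20.783
Gain = 20 log₁₀(20.783) ≈ 26.35 dB
∠L = 74.14° − 88.37° = -14.23°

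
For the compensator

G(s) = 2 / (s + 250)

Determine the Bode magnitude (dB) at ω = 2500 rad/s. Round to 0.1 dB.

Substitute s = j2500:
Numerator: 2 = 2 + j0
Denominator: (j2500) + 250 = 250 + j2500
|N| = √(2² + 0²) ≈ 2, ∠N ≈ 0.00°
|D| = √(250² + 2500²) ≈ 2512.5, ∠D ≈ 84.29°
|G| = 2 / 2512.5 ≈ 0.00079602
Gain = 20 log₁₀(0.00079602) ≈ -61.98 dB

-62.0 dB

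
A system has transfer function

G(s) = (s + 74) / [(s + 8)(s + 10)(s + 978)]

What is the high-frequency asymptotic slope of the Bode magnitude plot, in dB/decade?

Each pole contributes −20 dB/decade at high frequency; each zero contributes +20 dB/decade.
Net: 1 zero(s) − 3 pole(s) → -40 dB/decade.

-40 dB/decade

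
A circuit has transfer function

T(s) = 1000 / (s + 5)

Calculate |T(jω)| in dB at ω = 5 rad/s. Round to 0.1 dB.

Substitute s = j5:
Numerator: 1000 = 1000 + j0
Denominator: (j5) + 5 = 5 + j5
|N| = √(1000² + 0²) ≈ 1000, ∠N ≈ 0.00°
|D| = √(5² + 5²) ≈ 7.0711, ∠D ≈ 45.00°
|T| = 1000 / 7.0711 ≈ 141.42
Gain = 20 log₁₀(141.42) ≈ 43.01 dB

43.0 dB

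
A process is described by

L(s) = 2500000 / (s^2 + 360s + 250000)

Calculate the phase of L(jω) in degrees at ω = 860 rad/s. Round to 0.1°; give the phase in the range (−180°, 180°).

-147.7°

At s = jω = j860:
quadratic: (j860)² + 360·j860 + 250000 = -489600 + j309600 → |·| ≈ 5.7928e+05, ∠ ≈ 147.69°
∠L = 0.00° − 147.69° = -147.69°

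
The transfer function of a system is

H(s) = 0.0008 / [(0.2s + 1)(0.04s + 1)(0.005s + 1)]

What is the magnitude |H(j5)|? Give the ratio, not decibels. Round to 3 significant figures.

0.000555

At ω = 5 rad/s:
pole (1 + j5·0.2) = 1 + j1 → |·| ≈ 1.4142, ∠ ≈ 45.00°
pole (1 + j5·0.04) = 1 + j0.2 → |·| ≈ 1.0198, ∠ ≈ 11.31°
pole (1 + j5·0.005) = 1 + j0.025 → |·| ≈ 1.0003, ∠ ≈ 1.43°
|H| = 0.0008 · 1 / (1.4142 · 1.0198 · 1.0003) ≈ 0.00055454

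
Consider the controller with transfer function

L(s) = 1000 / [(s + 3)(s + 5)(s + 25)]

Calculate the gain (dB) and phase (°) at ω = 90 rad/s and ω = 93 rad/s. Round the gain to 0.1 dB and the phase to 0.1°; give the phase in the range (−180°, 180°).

ω = 90: -57.6 dB, 110.6°; ω = 93: -58.4 dB, 110.0°

At s = jω = j90:
pole (s+3): 3 + j90 → |·| = √(3²+90²) = √8109 ≈ 90.05, ∠ = arctan(90/3) ≈ 88.09°
pole (s+5): 5 + j90 → |·| = √(5²+90²) = √8125 ≈ 90.139, ∠ = arctan(90/5) ≈ 86.82°
pole (s+25): 25 + j90 → |·| = √(25²+90²) = √8725 ≈ 93.408, ∠ = arctan(90/25) ≈ 74.48°
|L| = 1000 / 7.5819e+05 ≈ 0.0013189
Gain = 20 log₁₀(0.0013189) ≈ -57.60 dB
∠L = 0.00° − 249.39° = -249.39° ≡ 110.61° (principal value)

At s = jω = j93:
pole (s+3): 3 + j93 → |·| = √(3²+93²) = √8658 ≈ 93.048, ∠ = arctan(93/3) ≈ 88.15°
pole (s+5): 5 + j93 → |·| = √(5²+93²) = √8674 ≈ 93.134, ∠ = arctan(93/5) ≈ 86.92°
pole (s+25): 25 + j93 → |·| = √(25²+93²) = √9274 ≈ 96.302, ∠ = arctan(93/25) ≈ 74.95°
|L| = 1000 / 8.3455e+05 ≈ 0.0011983
Gain = 20 log₁₀(0.0011983) ≈ -58.43 dB
∠L = 0.00° − 250.02° = -250.02° ≡ 109.98° (principal value)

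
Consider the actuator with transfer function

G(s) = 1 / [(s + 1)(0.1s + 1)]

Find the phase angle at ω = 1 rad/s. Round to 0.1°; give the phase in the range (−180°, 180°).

-50.7°

At ω = 1 rad/s:
pole (1 + j1·1) = 1 + j1 → |·| ≈ 1.4142, ∠ ≈ 45.00°
pole (1 + j1·0.1) = 1 + j0.1 → |·| ≈ 1.005, ∠ ≈ 5.71°
∠G = (0°) − (45.00° + 5.71°) = -50.71°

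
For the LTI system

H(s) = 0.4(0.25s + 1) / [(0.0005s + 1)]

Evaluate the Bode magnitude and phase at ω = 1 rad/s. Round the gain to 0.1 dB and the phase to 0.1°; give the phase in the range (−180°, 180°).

At ω = 1 rad/s:
zero (1 + j1·0.25) = 1 + j0.25 → |·| ≈ 1.0308, ∠ ≈ 14.04°
pole (1 + j1·0.0005) = 1 + j0.0005 → |·| ≈ 1, ∠ ≈ 0.03°
|H| = 0.4 · 1.0308 / (1) ≈ 0.41232
Gain = 20 log₁₀(0.41232) ≈ -7.70 dB
∠H = (14.04°) − (0.03°) = 14.01°

-7.7 dB, 14.0°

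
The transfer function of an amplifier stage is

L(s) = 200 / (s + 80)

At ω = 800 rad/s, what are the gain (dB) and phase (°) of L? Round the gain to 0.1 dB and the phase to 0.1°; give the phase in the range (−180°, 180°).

At s = jω = j800:
pole (s+80): 80 + j800 → |·| = √(80²+800²) = √646400 ≈ 803.99, ∠ = arctan(800/80) ≈ 84.29°
|L| = 200 / 803.99 ≈ 0.24876
Gain = 20 log₁₀(0.24876) ≈ -12.08 dB
∠L = 0.00° − 84.29° = -84.29°

-12.1 dB, -84.3°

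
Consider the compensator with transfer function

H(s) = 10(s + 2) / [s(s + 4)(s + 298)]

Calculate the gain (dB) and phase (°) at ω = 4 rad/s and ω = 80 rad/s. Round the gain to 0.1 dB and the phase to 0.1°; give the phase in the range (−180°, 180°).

ω = 4: -43.6 dB, -72.3°; ω = 80: -67.9 dB, -103.6°

At s = jω = j4:
zero (s+2): 2 + j4 → |·| = √(2²+4²) = √20 ≈ 4.4721, ∠ = arctan(4/2) ≈ 63.43°
pole (s+4): 4 + j4 → |·| = √(4²+4²) = √32 ≈ 5.6569, ∠ = arctan(4/4) ≈ 45.00°
pole (s+298): 298 + j4 → |·| = √(298²+4²) = √88820 ≈ 298.03, ∠ = arctan(4/298) ≈ 0.77°
pole at origin: |s| = 4, ∠ = 90.00° (in denominator)
|H| = 10 · 4.4721 / 6743.7 ≈ 0.0066315
Gain = 20 log₁₀(0.0066315) ≈ -43.57 dB
∠H = 63.43° − 135.77° = -72.34°

At s = jω = j80:
zero (s+2): 2 + j80 → |·| = √(2²+80²) = √6404 ≈ 80.025, ∠ = arctan(80/2) ≈ 88.57°
pole (s+4): 4 + j80 → |·| = √(4²+80²) = √6416 ≈ 80.1, ∠ = arctan(80/4) ≈ 87.14°
pole (s+298): 298 + j80 → |·| = √(298²+80²) = √95204 ≈ 308.55, ∠ = arctan(80/298) ≈ 15.03°
pole at origin: |s| = 80, ∠ = 90.00° (in denominator)
|H| = 10 · 80.025 / 1.9772e+06 ≈ 0.00040474
Gain = 20 log₁₀(0.00040474) ≈ -67.86 dB
∠H = 88.57° − 192.17° = -103.60°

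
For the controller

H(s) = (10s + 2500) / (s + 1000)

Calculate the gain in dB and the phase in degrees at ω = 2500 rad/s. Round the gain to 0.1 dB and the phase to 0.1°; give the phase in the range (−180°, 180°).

Substitute s = j2500:
Numerator: 10(j2500) + 2500 = 2500 + j25000
Denominator: (j2500) + 1000 = 1000 + j2500
|N| = √(2500² + 25000²) ≈ 25125, ∠N ≈ 84.29°
|D| = √(1000² + 2500²) ≈ 2692.6, ∠D ≈ 68.20°
|H| = 25125 / 2692.6 ≈ 9.3311
Gain = 20 log₁₀(9.3311) ≈ 19.40 dB
∠H = 84.29° − 68.20° = 16.09°

19.4 dB, 16.1°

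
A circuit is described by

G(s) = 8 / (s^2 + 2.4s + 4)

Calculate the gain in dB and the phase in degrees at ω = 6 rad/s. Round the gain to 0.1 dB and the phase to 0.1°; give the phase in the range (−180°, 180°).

At s = jω = j6:
quadratic: (j6)² + 2.4·j6 + 4 = -32 + j14.4 → |·| ≈ 35.091, ∠ ≈ 155.77°
|G| = 8 / 35.091 ≈ 0.22798
Gain = 20 log₁₀(0.22798) ≈ -12.84 dB
∠G = 0.00° − 155.77° = -155.77°

-12.8 dB, -155.8°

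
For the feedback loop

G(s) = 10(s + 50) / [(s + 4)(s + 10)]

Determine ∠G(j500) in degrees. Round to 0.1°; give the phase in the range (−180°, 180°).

At s = jω = j500:
zero (s+50): 50 + j500 → |·| = √(50²+500²) = √252500 ≈ 502.49, ∠ = arctan(500/50) ≈ 84.29°
pole (s+4): 4 + j500 → |·| = √(4²+500²) = √250016 ≈ 500.02, ∠ = arctan(500/4) ≈ 89.54°
pole (s+10): 10 + j500 → |·| = √(10²+500²) = √250100 ≈ 500.1, ∠ = arctan(500/10) ≈ 88.85°
∠G = 84.29° − 178.39° = -94.10°

-94.1°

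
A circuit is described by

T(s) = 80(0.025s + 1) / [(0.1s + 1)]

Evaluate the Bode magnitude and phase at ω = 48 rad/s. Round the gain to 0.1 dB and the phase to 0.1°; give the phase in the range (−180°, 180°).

28.1 dB, -28.0°

At ω = 48 rad/s:
zero (1 + j48·0.025) = 1 + j1.2 → |·| ≈ 1.562, ∠ ≈ 50.19°
pole (1 + j48·0.1) = 1 + j4.8 → |·| ≈ 4.9031, ∠ ≈ 78.23°
|T| = 80 · 1.562 / (4.9031) ≈ 25.486
Gain = 20 log₁₀(25.486) ≈ 28.13 dB
∠T = (50.19°) − (78.23°) = -28.04°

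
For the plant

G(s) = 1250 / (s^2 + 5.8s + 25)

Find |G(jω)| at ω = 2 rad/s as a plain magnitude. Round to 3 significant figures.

52.1

At s = jω = j2:
quadratic: (j2)² + 5.8·j2 + 25 = 21 + j11.6 → |·| ≈ 23.991, ∠ ≈ 28.92°
|G| = 1250 / 23.991 ≈ 52.103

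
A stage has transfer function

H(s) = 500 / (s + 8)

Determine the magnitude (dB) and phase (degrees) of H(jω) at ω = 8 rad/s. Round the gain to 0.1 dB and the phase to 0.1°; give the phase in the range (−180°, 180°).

32.9 dB, -45.0°

At s = jω = j8:
pole (s+8): 8 + j8 → |·| = √(8²+8²) = √128 ≈ 11.314, ∠ = arctan(8/8) ≈ 45.00°
|H| = 500 / 11.314 ≈ 44.193
Gain = 20 log₁₀(44.193) ≈ 32.91 dB
∠H = 0.00° − 45.00° = -45.00°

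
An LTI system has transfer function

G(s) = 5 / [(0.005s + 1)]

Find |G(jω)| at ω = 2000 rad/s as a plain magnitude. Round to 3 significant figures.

0.498

At ω = 2000 rad/s:
pole (1 + j2000·0.005) = 1 + j10 → |·| ≈ 10.05, ∠ ≈ 84.29°
|G| = 5 · 1 / (10.05) ≈ 0.49751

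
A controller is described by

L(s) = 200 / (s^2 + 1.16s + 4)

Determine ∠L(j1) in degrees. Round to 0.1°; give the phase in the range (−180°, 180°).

-21.1°

At s = jω = j1:
quadratic: (j1)² + 1.16·j1 + 4 = 3 + j1.16 → |·| ≈ 3.2165, ∠ ≈ 21.14°
∠L = 0.00° − 21.14° = -21.14°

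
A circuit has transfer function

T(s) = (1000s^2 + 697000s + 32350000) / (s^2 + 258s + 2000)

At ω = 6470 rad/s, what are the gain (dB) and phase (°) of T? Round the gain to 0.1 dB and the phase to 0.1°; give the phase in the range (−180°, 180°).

Substitute s = j6470:
Numerator: 1000(j6470)^2 + 697000(j6470) + 32350000 = -41828550000 + j4509590000
Denominator: (j6470)^2 + 258(j6470) + 2000 = -41858900 + j1669260
|N| = √(41828550000² + 4509590000²) ≈ 4.2071e+10, ∠N ≈ 173.85°
|D| = √(41858900² + 1669260²) ≈ 4.1892e+07, ∠D ≈ 177.72°
|T| = 4.2071e+10 / 4.1892e+07 ≈ 1004.3
Gain = 20 log₁₀(1004.3) ≈ 60.04 dB
∠T = 173.85° − 177.72° = -3.87°

60.0 dB, -3.9°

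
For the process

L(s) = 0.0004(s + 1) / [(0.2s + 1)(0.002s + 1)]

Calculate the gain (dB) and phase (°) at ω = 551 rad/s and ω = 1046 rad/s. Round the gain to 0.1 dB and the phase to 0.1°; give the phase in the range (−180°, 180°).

At ω = 551 rad/s:
zero (1 + j551·1) = 1 + j551 → |·| ≈ 551, ∠ ≈ 89.90°
pole (1 + j551·0.2) = 1 + j110.2 → |·| ≈ 110.2, ∠ ≈ 89.48°
pole (1 + j551·0.002) = 1 + j1.102 → |·| ≈ 1.4881, ∠ ≈ 47.78°
|L| = 0.0004 · 551 / (110.2 · 1.4881) ≈ 0.001344
Gain = 20 log₁₀(0.001344) ≈ -57.43 dB
∠L = (89.90°) − (89.48° + 47.78°) = -47.36°

At ω = 1046 rad/s:
zero (1 + j1046·1) = 1 + j1046 → |·| ≈ 1046, ∠ ≈ 89.95°
pole (1 + j1046·0.2) = 1 + j209.2 → |·| ≈ 209.2, ∠ ≈ 89.73°
pole (1 + j1046·0.002) = 1 + j2.092 → |·| ≈ 2.3187, ∠ ≈ 64.45°
|L| = 0.0004 · 1046 / (209.2 · 2.3187) ≈ 0.00086255
Gain = 20 log₁₀(0.00086255) ≈ -61.28 dB
∠L = (89.95°) − (89.73° + 64.45°) = -64.23°

ω = 551: -57.4 dB, -47.4°; ω = 1046: -61.3 dB, -64.2°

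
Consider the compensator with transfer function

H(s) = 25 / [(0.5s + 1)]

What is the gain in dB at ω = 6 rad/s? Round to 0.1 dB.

18.0 dB

At ω = 6 rad/s:
pole (1 + j6·0.5) = 1 + j3 → |·| ≈ 3.1623, ∠ ≈ 71.57°
|H| = 25 · 1 / (3.1623) ≈ 7.9056
Gain = 20 log₁₀(7.9056) ≈ 17.96 dB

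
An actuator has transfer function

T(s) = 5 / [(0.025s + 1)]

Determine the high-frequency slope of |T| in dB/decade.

Each pole contributes −20 dB/decade at high frequency; each zero contributes +20 dB/decade.
Net: 0 zero(s) − 1 pole(s) → -20 dB/decade.

-20 dB/decade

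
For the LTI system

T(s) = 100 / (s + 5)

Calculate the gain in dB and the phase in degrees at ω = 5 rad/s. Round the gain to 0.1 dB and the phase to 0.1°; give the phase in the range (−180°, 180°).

23.0 dB, -45.0°

Substitute s = j5:
Numerator: 100 = 100 + j0
Denominator: (j5) + 5 = 5 + j5
|N| = √(100² + 0²) ≈ 100, ∠N ≈ 0.00°
|D| = √(5² + 5²) ≈ 7.0711, ∠D ≈ 45.00°
|T| = 100 / 7.0711 ≈ 14.142
Gain = 20 log₁₀(14.142) ≈ 23.01 dB
∠T = 0.00° − 45.00° = -45.00°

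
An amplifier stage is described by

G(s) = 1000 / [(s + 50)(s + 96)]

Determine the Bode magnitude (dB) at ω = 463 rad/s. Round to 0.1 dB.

-46.9 dB

At s = jω = j463:
pole (s+50): 50 + j463 → |·| = √(50²+463²) = √216869 ≈ 465.69, ∠ = arctan(463/50) ≈ 83.84°
pole (s+96): 96 + j463 → |·| = √(96²+463²) = √223585 ≈ 472.85, ∠ = arctan(463/96) ≈ 78.29°
|G| = 1000 / 2.202e+05 ≈ 0.0045413
Gain = 20 log₁₀(0.0045413) ≈ -46.86 dB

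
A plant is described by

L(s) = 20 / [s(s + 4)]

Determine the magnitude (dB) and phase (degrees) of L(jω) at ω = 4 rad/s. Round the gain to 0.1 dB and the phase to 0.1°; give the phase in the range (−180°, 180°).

At s = jω = j4:
pole (s+4): 4 + j4 → |·| = √(4²+4²) = √32 ≈ 5.6569, ∠ = arctan(4/4) ≈ 45.00°
pole at origin: |s| = 4, ∠ = 90.00° (in denominator)
|L| = 20 / 22.628 ≈ 0.88386
Gain = 20 log₁₀(0.88386) ≈ -1.07 dB
∠L = 0.00° − 135.00° = -135.00°

-1.1 dB, -135.0°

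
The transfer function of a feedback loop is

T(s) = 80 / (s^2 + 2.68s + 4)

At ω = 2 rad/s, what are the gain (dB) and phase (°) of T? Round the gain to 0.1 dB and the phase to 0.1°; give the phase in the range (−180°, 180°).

23.5 dB, -90.0°

At s = jω = j2:
quadratic: (j2)² + 2.68·j2 + 4 = 0 + j5.36 → |·| ≈ 5.36, ∠ ≈ 90.00°
|T| = 80 / 5.36 ≈ 14.925
Gain = 20 log₁₀(14.925) ≈ 23.48 dB
∠T = 0.00° − 90.00° = -90.00°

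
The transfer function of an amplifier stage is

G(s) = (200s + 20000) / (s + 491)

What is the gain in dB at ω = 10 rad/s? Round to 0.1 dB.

Substitute s = j10:
Numerator: 200(j10) + 20000 = 20000 + j2000
Denominator: (j10) + 491 = 491 + j10
|N| = √(20000² + 2000²) ≈ 20100, ∠N ≈ 5.71°
|D| = √(491² + 10²) ≈ 491.1, ∠D ≈ 1.17°
|G| = 20100 / 491.1 ≈ 40.929
Gain = 20 log₁₀(40.929) ≈ 32.24 dB

32.2 dB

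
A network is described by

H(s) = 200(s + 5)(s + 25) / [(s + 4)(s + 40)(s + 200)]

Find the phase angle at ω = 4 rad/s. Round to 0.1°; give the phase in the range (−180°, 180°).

-4.1°

At s = jω = j4:
zero (s+5): 5 + j4 → |·| = √(5²+4²) = √41 ≈ 6.4031, ∠ = arctan(4/5) ≈ 38.66°
zero (s+25): 25 + j4 → |·| = √(25²+4²) = √641 ≈ 25.318, ∠ = arctan(4/25) ≈ 9.09°
pole (s+4): 4 + j4 → |·| = √(4²+4²) = √32 ≈ 5.6569, ∠ = arctan(4/4) ≈ 45.00°
pole (s+40): 40 + j4 → |·| = √(40²+4²) = √1616 ≈ 40.2, ∠ = arctan(4/40) ≈ 5.71°
pole (s+200): 200 + j4 → |·| = √(200²+4²) = √40016 ≈ 200.04, ∠ = arctan(4/200) ≈ 1.15°
∠H = 47.75° − 51.86° = -4.11°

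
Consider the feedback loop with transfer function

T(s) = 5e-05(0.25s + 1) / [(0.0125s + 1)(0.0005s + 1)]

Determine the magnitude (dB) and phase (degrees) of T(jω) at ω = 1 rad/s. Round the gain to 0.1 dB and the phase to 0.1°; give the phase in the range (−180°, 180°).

-85.8 dB, 13.3°

At ω = 1 rad/s:
zero (1 + j1·0.25) = 1 + j0.25 → |·| ≈ 1.0308, ∠ ≈ 14.04°
pole (1 + j1·0.0125) = 1 + j0.0125 → |·| ≈ 1.0001, ∠ ≈ 0.72°
pole (1 + j1·0.0005) = 1 + j0.0005 → |·| ≈ 1, ∠ ≈ 0.03°
|T| = 5e-05 · 1.0308 / (1.0001 · 1) ≈ 5.1535e-05
Gain = 20 log₁₀(5.1535e-05) ≈ -85.76 dB
∠T = (14.04°) − (0.72° + 0.03°) = 13.29°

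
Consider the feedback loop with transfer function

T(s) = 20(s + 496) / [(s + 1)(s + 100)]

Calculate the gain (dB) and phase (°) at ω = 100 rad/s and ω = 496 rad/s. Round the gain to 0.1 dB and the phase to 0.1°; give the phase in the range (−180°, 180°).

ω = 100: -2.9 dB, -123.0°; ω = 496: -25.1 dB, -123.5°

At s = jω = j100:
zero (s+496): 496 + j100 → |·| = √(496²+100²) = √256016 ≈ 505.98, ∠ = arctan(100/496) ≈ 11.40°
pole (s+1): 1 + j100 → |·| = √(1²+100²) = √10001 ≈ 100, ∠ = arctan(100/1) ≈ 89.43°
pole (s+100): 100 + j100 → |·| = √(100²+100²) = √20000 ≈ 141.42, ∠ = arctan(100/100) ≈ 45.00°
|T| = 20 · 505.98 / 14142 ≈ 0.71557
Gain = 20 log₁₀(0.71557) ≈ -2.91 dB
∠T = 11.40° − 134.43° = -123.03°

At s = jω = j496:
zero (s+496): 496 + j496 → |·| = √(496²+496²) = √492032 ≈ 701.45, ∠ = arctan(496/496) ≈ 45.00°
pole (s+1): 1 + j496 → |·| = √(1²+496²) = √246017 ≈ 496, ∠ = arctan(496/1) ≈ 89.88°
pole (s+100): 100 + j496 → |·| = √(100²+496²) = √256016 ≈ 505.98, ∠ = arctan(496/100) ≈ 78.60°
|T| = 20 · 701.45 / 2.5097e+05 ≈ 0.055899
Gain = 20 log₁₀(0.055899) ≈ -25.05 dB
∠T = 45.00° − 168.48° = -123.48°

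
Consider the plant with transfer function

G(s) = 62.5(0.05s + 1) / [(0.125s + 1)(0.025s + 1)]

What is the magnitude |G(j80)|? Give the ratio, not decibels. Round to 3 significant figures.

At ω = 80 rad/s:
zero (1 + j80·0.05) = 1 + j4 → |·| ≈ 4.1231, ∠ ≈ 75.96°
pole (1 + j80·0.125) = 1 + j10 → |·| ≈ 10.05, ∠ ≈ 84.29°
pole (1 + j80·0.025) = 1 + j2 → |·| ≈ 2.2361, ∠ ≈ 63.43°
|G| = 62.5 · 4.1231 / (10.05 · 2.2361) ≈ 11.467

11.5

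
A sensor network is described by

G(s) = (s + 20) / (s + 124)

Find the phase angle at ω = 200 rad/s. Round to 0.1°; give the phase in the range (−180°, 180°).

26.1°

Substitute s = j200:
Numerator: (j200) + 20 = 20 + j200
Denominator: (j200) + 124 = 124 + j200
|N| = √(20² + 200²) ≈ 201, ∠N ≈ 84.29°
|D| = √(124² + 200²) ≈ 235.32, ∠D ≈ 58.20°
∠G = 84.29° − 58.20° = 26.09°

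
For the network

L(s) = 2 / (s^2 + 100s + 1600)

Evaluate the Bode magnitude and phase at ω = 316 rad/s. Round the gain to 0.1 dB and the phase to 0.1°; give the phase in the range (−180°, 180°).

Substitute s = j316:
Numerator: 2 = 2 + j0
Denominator: (j316)^2 + 100(j316) + 1600 = -98256 + j31600
|N| = √(2² + 0²) ≈ 2, ∠N ≈ 0.00°
|D| = √(98256² + 31600²) ≈ 1.0321e+05, ∠D ≈ 162.17°
|L| = 2 / 1.0321e+05 ≈ 1.9378e-05
Gain = 20 log₁₀(1.9378e-05) ≈ -94.25 dB
∠L = 0.00° − 162.17° = -162.17°

-94.3 dB, -162.2°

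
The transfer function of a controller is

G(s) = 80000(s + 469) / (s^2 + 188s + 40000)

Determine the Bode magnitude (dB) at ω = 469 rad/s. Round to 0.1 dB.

48.5 dB

At s = jω = j469:
zero (s+469): 469 + j469 → |·| = √(469²+469²) = √439922 ≈ 663.27, ∠ = arctan(469/469) ≈ 45.00°
quadratic: (j469)² + 188·j469 + 40000 = -179961 + j88172 → |·| ≈ 2.004e+05, ∠ ≈ 153.90°
|G| = 80000 · 663.27 / 2.004e+05 ≈ 264.78
Gain = 20 log₁₀(264.78) ≈ 48.46 dB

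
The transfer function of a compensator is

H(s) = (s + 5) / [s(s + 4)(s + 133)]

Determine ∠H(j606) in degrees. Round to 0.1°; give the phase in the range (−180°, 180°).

-167.7°

At s = jω = j606:
zero (s+5): 5 + j606 → |·| = √(5²+606²) = √367261 ≈ 606.02, ∠ = arctan(606/5) ≈ 89.53°
pole (s+4): 4 + j606 → |·| = √(4²+606²) = √367252 ≈ 606.01, ∠ = arctan(606/4) ≈ 89.62°
pole (s+133): 133 + j606 → |·| = √(133²+606²) = √384925 ≈ 620.42, ∠ = arctan(606/133) ≈ 77.62°
pole at origin: |s| = 606, ∠ = 90.00° (in denominator)
∠H = 89.53° − 257.24° = -167.71°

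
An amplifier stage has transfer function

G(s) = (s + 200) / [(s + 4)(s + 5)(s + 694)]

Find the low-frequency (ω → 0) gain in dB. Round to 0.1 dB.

-36.8 dB

G(0) = 1·200 / (4·5·694) ≈ 0.014409
20 log₁₀(0.014409) ≈ -36.83 dB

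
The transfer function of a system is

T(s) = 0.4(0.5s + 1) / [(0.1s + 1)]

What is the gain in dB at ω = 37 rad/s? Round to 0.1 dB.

5.7 dB

At ω = 37 rad/s:
zero (1 + j37·0.5) = 1 + j18.5 → |·| ≈ 18.527, ∠ ≈ 86.91°
pole (1 + j37·0.1) = 1 + j3.7 → |·| ≈ 3.8328, ∠ ≈ 74.88°
|T| = 0.4 · 18.527 / (3.8328) ≈ 1.9335
Gain = 20 log₁₀(1.9335) ≈ 5.73 dB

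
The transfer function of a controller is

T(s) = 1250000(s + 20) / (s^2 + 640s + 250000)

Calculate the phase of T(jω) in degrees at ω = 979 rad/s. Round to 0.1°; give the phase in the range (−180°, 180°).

-49.7°

At s = jω = j979:
zero (s+20): 20 + j979 → |·| = √(20²+979²) = √958841 ≈ 979.2, ∠ = arctan(979/20) ≈ 88.83°
quadratic: (j979)² + 640·j979 + 250000 = -708441 + j626560 → |·| ≈ 9.4576e+05, ∠ ≈ 138.51°
∠T = 88.83° − 138.51° = -49.68°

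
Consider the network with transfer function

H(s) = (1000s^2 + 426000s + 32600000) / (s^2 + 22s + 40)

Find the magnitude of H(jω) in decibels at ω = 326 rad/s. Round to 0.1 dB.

63.4 dB

Substitute s = j326:
Numerator: 1000(j326)^2 + 426000(j326) + 32600000 = -73676000 + j138876000
Denominator: (j326)^2 + 22(j326) + 40 = -106236 + j7172
|N| = √(73676000² + 138876000²) ≈ 1.5721e+08, ∠N ≈ 117.95°
|D| = √(106236² + 7172²) ≈ 1.0648e+05, ∠D ≈ 176.14°
|H| = 1.5721e+08 / 1.0648e+05 ≈ 1476.4
Gain = 20 log₁₀(1476.4) ≈ 63.38 dB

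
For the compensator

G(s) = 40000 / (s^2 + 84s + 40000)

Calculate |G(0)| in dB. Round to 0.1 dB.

G(0) = 40000 / 40000 = 1
20 log₁₀(1) ≈ 0.00 dB

0.0 dB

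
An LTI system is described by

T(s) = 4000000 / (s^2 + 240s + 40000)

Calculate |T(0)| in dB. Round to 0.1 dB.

T(0) = 4000000 / 40000 = 100
20 log₁₀(100) ≈ 40.00 dB

40.0 dB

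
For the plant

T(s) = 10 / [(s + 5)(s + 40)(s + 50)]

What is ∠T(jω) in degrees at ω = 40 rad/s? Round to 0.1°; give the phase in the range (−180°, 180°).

At s = jω = j40:
pole (s+5): 5 + j40 → |·| = √(5²+40²) = √1625 ≈ 40.311, ∠ = arctan(40/5) ≈ 82.87°
pole (s+40): 40 + j40 → |·| = √(40²+40²) = √3200 ≈ 56.569, ∠ = arctan(40/40) ≈ 45.00°
pole (s+50): 50 + j40 → |·| = √(50²+40²) = √4100 ≈ 64.031, ∠ = arctan(40/50) ≈ 38.66°
∠T = 0.00° − 166.53° = -166.53°

-166.5°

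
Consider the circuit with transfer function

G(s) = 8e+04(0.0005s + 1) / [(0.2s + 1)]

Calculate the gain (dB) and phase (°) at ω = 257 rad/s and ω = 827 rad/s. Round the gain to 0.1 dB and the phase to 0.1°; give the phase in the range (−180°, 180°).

ω = 257: 63.9 dB, -81.6°; ω = 827: 54.4 dB, -67.2°

At ω = 257 rad/s:
zero (1 + j257·0.0005) = 1 + j0.1285 → |·| ≈ 1.0082, ∠ ≈ 7.32°
pole (1 + j257·0.2) = 1 + j51.4 → |·| ≈ 51.41, ∠ ≈ 88.89°
|G| = 8e+04 · 1.0082 / (51.41) ≈ 1568.9
Gain = 20 log₁₀(1568.9) ≈ 63.91 dB
∠G = (7.32°) − (88.89°) = -81.57°

At ω = 827 rad/s:
zero (1 + j827·0.0005) = 1 + j0.4135 → |·| ≈ 1.0821, ∠ ≈ 22.47°
pole (1 + j827·0.2) = 1 + j165.4 → |·| ≈ 165.4, ∠ ≈ 89.65°
|G| = 8e+04 · 1.0821 / (165.4) ≈ 523.39
Gain = 20 log₁₀(523.39) ≈ 54.38 dB
∠G = (22.47°) − (89.65°) = -67.18°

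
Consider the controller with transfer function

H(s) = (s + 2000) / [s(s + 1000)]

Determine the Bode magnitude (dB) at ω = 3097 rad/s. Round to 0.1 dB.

-68.7 dB

At s = jω = j3097:
zero (s+2000): 2000 + j3097 → |·| = √(2000²+3097²) = √13591409 ≈ 3686.7, ∠ = arctan(3097/2000) ≈ 57.15°
pole (s+1000): 1000 + j3097 → |·| = √(1000²+3097²) = √10591409 ≈ 3254.4, ∠ = arctan(3097/1000) ≈ 72.11°
pole at origin: |s| = 3097, ∠ = 90.00° (in denominator)
|H| = 1 · 3686.7 / 1.0079e+07 ≈ 0.00036578
Gain = 20 log₁₀(0.00036578) ≈ -68.74 dB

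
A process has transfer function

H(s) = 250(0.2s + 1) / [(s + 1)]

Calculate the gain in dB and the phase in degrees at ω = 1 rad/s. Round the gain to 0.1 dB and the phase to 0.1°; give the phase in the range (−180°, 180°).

45.1 dB, -33.7°

At ω = 1 rad/s:
zero (1 + j1·0.2) = 1 + j0.2 → |·| ≈ 1.0198, ∠ ≈ 11.31°
pole (1 + j1·1) = 1 + j1 → |·| ≈ 1.4142, ∠ ≈ 45.00°
|H| = 250 · 1.0198 / (1.4142) ≈ 180.28
Gain = 20 log₁₀(180.28) ≈ 45.12 dB
∠H = (11.31°) − (45.00°) = -33.69°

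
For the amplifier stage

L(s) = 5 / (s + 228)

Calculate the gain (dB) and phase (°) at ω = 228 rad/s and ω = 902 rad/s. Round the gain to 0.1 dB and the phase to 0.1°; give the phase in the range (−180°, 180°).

ω = 228: -36.2 dB, -45.0°; ω = 902: -45.4 dB, -75.8°

At s = jω = j228:
pole (s+228): 228 + j228 → |·| = √(228²+228²) = √103968 ≈ 322.44, ∠ = arctan(228/228) ≈ 45.00°
|L| = 5 / 322.44 ≈ 0.015507
Gain = 20 log₁₀(0.015507) ≈ -36.19 dB
∠L = 0.00° − 45.00° = -45.00°

At s = jω = j902:
pole (s+228): 228 + j902 → |·| = √(228²+902²) = √865588 ≈ 930.37, ∠ = arctan(902/228) ≈ 75.81°
|L| = 5 / 930.37 ≈ 0.0053742
Gain = 20 log₁₀(0.0053742) ≈ -45.39 dB
∠L = 0.00° − 75.81° = -75.81°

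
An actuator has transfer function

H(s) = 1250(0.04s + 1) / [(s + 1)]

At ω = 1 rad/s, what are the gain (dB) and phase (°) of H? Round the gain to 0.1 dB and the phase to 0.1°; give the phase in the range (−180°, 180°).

At ω = 1 rad/s:
zero (1 + j1·0.04) = 1 + j0.04 → |·| ≈ 1.0008, ∠ ≈ 2.29°
pole (1 + j1·1) = 1 + j1 → |·| ≈ 1.4142, ∠ ≈ 45.00°
|H| = 1250 · 1.0008 / (1.4142) ≈ 884.6
Gain = 20 log₁₀(884.6) ≈ 58.93 dB
∠H = (2.29°) − (45.00°) = -42.71°

58.9 dB, -42.7°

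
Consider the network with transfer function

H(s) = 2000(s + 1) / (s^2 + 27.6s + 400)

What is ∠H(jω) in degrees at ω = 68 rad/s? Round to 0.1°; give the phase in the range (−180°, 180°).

-66.9°

At s = jω = j68:
zero (s+1): 1 + j68 → |·| = √(1²+68²) = √4625 ≈ 68.007, ∠ = arctan(68/1) ≈ 89.16°
quadratic: (j68)² + 27.6·j68 + 400 = -4224 + j1876.8 → |·| ≈ 4622.2, ∠ ≈ 156.04°
∠H = 89.16° − 156.04° = -66.88°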